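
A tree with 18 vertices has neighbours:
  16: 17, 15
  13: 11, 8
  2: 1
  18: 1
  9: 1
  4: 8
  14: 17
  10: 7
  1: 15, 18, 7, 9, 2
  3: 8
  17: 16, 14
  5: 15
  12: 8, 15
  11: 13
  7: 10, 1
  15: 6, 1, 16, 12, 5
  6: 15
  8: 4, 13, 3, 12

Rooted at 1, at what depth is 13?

1 → 15 → 12 → 8 → 13 — 4 edges.

4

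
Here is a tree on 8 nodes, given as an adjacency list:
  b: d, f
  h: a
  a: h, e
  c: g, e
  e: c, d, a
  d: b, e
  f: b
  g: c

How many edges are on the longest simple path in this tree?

A longest path is g–c–e–d–b–f, with 5 edges.

5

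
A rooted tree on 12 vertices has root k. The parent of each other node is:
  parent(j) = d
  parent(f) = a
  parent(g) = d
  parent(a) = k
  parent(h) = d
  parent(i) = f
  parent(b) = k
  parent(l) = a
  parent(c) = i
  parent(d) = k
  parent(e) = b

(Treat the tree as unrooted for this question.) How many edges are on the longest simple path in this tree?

6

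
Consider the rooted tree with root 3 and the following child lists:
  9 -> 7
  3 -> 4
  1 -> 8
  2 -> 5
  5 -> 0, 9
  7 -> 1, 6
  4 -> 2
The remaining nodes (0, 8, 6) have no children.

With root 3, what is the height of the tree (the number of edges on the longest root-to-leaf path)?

A deepest node is 8, reached by 3 – 4 – 2 – 5 – 9 – 7 – 1 – 8.
That path has 7 edges, so the height is 7.

7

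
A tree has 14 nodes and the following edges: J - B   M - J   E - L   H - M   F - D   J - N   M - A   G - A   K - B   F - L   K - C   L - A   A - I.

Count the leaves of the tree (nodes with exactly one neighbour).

7

Degree-1 nodes: C, D, E, G, H, I, N — 7 of them.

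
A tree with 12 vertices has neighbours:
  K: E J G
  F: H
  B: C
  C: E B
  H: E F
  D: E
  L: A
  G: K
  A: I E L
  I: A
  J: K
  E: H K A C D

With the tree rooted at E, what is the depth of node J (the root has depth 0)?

Climbing from J to the root: J → K → E. That's 2 steps.

2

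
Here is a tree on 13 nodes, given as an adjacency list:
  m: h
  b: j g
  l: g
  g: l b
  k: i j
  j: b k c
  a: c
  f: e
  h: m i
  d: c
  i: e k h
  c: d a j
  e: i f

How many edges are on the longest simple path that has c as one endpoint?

5

Distances from c peak at 5, attained at m (f also at distance 5).
c-j-k-i-h-m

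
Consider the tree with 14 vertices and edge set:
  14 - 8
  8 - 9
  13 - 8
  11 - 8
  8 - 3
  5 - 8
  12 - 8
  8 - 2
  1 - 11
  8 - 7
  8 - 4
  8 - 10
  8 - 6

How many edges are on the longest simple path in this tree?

BFS from 1 reaches 2 last, at distance 3; BFS from 2 confirms no node is farther.
Path: 1 – 11 – 8 – 2.

3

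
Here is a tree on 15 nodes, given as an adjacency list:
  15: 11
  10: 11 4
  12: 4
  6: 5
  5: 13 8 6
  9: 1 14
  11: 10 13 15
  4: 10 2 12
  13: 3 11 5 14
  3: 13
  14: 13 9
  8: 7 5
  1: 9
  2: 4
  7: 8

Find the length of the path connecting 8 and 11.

3

Walking from 8: 8 – 5 – 13 – 11. Length 3.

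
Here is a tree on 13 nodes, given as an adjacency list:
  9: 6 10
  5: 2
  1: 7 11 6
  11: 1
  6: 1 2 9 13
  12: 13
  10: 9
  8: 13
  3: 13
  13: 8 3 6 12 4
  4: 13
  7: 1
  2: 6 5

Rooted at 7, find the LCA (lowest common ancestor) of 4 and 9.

6

Path 4→root: 4 13 6 1 7; path 9→root: 9 6 1 7.
First common node: 6.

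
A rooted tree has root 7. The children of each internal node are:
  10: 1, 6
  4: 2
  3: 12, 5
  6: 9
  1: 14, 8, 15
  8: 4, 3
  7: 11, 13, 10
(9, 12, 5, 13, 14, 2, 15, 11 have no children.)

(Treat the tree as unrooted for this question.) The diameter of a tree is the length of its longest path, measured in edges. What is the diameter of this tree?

6

BFS from 9 reaches 2 last, at distance 6; BFS from 2 confirms no node is farther.
Path: 9–6–10–1–8–4–2.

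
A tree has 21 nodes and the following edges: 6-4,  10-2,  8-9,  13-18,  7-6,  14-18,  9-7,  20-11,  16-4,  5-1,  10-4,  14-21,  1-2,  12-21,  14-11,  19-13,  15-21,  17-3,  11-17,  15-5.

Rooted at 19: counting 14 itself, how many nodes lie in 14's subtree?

18

14's subtree: {14, 21, 11, 15, 12, 20, 17, 5, 3, 1, 2, 10, 4, 6, 16, 7, 9, 8}, size 18.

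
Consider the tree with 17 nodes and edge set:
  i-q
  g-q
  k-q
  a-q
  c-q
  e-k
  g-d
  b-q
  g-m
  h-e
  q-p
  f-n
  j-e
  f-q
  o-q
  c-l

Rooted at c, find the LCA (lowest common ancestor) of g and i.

g's ancestor chain is g, q, c and i's is i, q, c; they first meet at q.

q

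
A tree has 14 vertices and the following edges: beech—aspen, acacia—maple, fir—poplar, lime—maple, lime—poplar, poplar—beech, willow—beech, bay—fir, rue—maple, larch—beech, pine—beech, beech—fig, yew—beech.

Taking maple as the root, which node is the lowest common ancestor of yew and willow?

Ancestors of yew (toward the root): yew, beech, poplar, lime, maple.
Ancestors of willow: willow, beech, poplar, lime, maple.
The deepest node appearing in both lists is beech.

beech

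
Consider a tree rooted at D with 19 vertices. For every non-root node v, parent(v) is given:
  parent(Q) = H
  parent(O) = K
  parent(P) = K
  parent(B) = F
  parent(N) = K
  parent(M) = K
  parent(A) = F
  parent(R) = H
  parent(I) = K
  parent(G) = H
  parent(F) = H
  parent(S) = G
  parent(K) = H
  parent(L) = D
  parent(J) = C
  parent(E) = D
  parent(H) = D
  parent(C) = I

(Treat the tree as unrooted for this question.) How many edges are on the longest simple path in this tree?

6

BFS from L reaches J last, at distance 6; BFS from J confirms no node is farther.
Path: L - D - H - K - I - C - J.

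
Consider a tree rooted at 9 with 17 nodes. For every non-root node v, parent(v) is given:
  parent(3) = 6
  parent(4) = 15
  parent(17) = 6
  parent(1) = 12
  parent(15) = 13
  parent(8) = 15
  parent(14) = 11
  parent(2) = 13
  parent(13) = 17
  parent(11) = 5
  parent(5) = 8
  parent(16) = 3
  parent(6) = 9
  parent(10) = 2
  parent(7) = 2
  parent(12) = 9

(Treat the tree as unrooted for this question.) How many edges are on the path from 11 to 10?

6

The path is 11–5–8–15–13–2–10, which has 6 edges.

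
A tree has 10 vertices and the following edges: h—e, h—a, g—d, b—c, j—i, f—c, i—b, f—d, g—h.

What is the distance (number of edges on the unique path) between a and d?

3

Walking from a: a - h - g - d. Length 3.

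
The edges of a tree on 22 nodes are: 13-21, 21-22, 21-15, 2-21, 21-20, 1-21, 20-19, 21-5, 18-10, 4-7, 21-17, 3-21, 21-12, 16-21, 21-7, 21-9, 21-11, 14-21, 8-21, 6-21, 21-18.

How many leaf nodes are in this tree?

Exactly 18 nodes have a single neighbour: 1, 2, 3, 4, 5, 6, 8, 9, 10, 11, 12, 13, 14, 15, 16, 17, 19, 22.

18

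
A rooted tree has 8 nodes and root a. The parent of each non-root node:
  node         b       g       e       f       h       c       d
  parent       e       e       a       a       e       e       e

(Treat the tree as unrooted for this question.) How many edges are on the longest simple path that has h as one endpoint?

3

The node farthest from h is f, via h – e – a – f — 3 edges.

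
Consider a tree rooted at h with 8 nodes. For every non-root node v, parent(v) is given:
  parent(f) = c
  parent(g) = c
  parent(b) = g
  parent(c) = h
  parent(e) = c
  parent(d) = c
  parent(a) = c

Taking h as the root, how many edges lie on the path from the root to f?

Climbing from f to the root: f–c–h. That's 2 steps.

2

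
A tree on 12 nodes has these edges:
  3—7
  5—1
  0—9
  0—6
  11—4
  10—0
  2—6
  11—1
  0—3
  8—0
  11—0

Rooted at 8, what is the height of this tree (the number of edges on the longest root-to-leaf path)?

A deepest node is 5, reached by 8-0-11-1-5.
That path has 4 edges, so the height is 4.

4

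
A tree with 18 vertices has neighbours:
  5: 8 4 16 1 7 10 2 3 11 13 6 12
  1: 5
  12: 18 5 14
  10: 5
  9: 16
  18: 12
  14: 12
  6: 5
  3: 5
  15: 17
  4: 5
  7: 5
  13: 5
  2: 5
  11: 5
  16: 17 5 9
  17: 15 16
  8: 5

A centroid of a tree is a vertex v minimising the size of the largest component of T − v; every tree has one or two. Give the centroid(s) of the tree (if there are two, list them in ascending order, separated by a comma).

Removing 5 splits the tree into components of sizes 4, 3, 1, 1, 1, 1, 1, 1, 1, 1, 1, 1; the largest is 4 ≤ ⌊18/2⌋ = 9.
Every other node leaves some component of size > 9, so the centroid is unique.

5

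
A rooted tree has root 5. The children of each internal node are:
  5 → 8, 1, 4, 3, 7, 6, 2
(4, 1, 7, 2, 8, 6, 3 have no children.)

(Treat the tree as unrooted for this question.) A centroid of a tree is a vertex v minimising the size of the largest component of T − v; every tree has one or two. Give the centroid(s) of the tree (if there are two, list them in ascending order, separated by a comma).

Delete 5: the remaining components have sizes 1, 1, 1, 1, 1, 1, 1. Max 1 ≤ 4, so 5 is a centroid.
Every other node leaves some component of size > 4, so the centroid is unique.

5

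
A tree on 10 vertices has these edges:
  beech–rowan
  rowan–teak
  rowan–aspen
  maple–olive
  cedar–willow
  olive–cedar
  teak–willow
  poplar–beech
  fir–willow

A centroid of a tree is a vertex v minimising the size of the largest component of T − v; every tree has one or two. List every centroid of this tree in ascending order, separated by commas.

teak, willow

Removing willow splits the tree into components of sizes 5, 3, 1; the largest is 5 ≤ ⌊10/2⌋ = 5.
teak is adjacent to willow and is also a centroid (the largest component after removing it is likewise 5).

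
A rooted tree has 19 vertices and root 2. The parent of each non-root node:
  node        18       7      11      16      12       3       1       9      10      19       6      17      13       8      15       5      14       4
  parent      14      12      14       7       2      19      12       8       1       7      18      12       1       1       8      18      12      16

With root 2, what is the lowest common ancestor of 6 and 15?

12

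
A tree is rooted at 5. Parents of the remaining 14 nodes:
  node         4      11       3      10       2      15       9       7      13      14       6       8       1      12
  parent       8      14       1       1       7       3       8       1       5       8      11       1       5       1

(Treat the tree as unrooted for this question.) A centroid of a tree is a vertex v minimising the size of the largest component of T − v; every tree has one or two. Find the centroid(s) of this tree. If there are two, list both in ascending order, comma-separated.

Delete 1: the remaining components have sizes 6, 2, 2, 2, 1, 1. Max 6 ≤ 7, so 1 is a centroid.
Every other node leaves some component of size > 7, so the centroid is unique.

1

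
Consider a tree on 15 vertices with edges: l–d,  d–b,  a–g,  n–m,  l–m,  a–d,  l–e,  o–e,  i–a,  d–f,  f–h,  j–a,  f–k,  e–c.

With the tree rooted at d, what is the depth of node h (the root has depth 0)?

2

Climbing from h to the root: h – f – d. That's 2 steps.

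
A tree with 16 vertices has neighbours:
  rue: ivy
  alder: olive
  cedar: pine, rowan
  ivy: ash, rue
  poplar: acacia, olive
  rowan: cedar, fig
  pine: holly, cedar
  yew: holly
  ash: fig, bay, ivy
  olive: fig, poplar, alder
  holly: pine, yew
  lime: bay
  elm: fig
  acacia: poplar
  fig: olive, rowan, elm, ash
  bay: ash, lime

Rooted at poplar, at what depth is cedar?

4

poplar – olive – fig – rowan – cedar — 4 edges.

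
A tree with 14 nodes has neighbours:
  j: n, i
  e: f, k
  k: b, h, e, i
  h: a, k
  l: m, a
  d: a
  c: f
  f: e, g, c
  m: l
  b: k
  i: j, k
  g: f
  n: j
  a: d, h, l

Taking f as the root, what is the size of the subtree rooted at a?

The subtree rooted at a contains: a, d, l, m — 4 nodes.

4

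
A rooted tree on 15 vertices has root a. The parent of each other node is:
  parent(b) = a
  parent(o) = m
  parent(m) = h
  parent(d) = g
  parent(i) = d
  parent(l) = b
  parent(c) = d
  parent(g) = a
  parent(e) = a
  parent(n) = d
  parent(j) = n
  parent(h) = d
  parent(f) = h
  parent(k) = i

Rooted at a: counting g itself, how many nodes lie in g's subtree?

g's subtree: {g, d, c, i, h, n, k, f, m, j, o}, size 11.

11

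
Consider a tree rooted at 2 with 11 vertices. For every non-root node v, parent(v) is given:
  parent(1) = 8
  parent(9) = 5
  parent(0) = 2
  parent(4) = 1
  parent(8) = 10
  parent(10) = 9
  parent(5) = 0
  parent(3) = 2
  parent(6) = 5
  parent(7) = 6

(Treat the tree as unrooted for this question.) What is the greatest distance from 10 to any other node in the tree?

The node farthest from 10 is 3, via 10 – 9 – 5 – 0 – 2 – 3 — 5 edges.

5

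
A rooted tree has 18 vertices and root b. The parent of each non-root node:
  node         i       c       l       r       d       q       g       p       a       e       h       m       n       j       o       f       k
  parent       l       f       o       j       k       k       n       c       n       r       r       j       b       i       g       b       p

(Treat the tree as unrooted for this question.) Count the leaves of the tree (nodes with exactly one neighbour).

The leaves are a, d, e, h, m, q.
That is 6 leaves.

6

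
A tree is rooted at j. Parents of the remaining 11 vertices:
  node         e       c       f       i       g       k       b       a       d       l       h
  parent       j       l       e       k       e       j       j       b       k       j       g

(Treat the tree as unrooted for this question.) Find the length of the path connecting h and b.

The path is h - g - e - j - b, which has 4 edges.

4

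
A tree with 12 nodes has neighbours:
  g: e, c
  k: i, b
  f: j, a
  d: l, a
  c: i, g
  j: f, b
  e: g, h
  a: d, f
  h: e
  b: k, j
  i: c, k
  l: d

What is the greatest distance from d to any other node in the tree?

10

Distances from d peak at 10, attained at h.
d – a – f – j – b – k – i – c – g – e – h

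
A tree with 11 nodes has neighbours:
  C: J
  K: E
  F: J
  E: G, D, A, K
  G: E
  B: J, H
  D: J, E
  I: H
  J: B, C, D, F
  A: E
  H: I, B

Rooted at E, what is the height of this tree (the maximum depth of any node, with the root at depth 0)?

I sits deepest: E-D-J-B-H-I — 5 edges from the root.

5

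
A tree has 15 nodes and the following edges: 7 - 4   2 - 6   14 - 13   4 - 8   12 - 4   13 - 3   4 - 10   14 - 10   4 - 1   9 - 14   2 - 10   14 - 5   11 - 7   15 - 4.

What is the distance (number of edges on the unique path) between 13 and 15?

4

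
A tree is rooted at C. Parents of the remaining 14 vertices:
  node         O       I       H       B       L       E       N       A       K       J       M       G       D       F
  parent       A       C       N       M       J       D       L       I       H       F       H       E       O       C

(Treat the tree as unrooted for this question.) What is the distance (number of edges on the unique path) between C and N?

C – F – J – L – N: 4 edges.

4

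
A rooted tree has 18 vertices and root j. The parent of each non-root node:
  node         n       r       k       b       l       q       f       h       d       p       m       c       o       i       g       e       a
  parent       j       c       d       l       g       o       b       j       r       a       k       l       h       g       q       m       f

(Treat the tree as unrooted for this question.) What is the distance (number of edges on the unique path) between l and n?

6

The path is l–g–q–o–h–j–n, which has 6 edges.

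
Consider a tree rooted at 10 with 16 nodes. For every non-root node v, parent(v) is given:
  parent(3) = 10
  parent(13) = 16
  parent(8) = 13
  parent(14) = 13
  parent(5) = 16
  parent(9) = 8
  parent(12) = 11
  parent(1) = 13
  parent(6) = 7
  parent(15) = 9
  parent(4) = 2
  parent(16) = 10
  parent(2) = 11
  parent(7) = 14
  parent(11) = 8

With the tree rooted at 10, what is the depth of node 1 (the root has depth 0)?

Path from 10 to 1: 10 – 16 – 13 – 1, which has 3 edges.

3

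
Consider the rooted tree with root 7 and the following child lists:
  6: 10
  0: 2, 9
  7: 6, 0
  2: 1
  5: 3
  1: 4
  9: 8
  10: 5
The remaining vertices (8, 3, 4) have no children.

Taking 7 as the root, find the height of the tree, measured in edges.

4

3 sits deepest: 7 → 6 → 10 → 5 → 3 — 4 edges from the root.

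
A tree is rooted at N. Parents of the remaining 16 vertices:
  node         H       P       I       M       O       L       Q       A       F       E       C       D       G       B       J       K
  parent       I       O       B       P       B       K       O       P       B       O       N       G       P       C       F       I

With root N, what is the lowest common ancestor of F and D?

B

Ancestors of F (toward the root): F, B, C, N.
Ancestors of D: D, G, P, O, B, C, N.
The deepest node appearing in both lists is B.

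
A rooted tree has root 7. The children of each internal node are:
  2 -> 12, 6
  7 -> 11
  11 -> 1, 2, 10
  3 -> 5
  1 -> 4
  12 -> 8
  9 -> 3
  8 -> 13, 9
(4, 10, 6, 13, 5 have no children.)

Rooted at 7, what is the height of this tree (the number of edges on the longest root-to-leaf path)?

7

The longest root-to-leaf path is 7-11-2-12-8-9-3-5 (7 edges).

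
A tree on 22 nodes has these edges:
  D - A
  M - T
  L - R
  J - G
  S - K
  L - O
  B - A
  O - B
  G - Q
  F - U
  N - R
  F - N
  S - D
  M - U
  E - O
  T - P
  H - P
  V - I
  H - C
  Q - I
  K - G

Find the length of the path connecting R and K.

7

R–L–O–B–A–D–S–K: 7 edges.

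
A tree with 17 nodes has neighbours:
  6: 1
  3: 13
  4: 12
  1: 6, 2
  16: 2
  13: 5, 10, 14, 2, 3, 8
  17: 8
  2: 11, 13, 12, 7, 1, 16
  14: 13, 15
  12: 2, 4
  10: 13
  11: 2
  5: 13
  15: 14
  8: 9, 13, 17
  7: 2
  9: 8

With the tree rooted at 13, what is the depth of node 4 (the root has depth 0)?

Climbing from 4 to the root: 4–12–2–13. That's 3 steps.

3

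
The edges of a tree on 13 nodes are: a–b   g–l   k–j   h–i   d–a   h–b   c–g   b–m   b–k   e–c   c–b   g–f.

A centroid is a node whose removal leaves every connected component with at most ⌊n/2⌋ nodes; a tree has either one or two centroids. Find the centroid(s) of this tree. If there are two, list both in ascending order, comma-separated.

Removing b splits the tree into components of sizes 5, 2, 2, 2, 1; the largest is 5 ≤ ⌊13/2⌋ = 6.
Every other node leaves some component of size > 6, so the centroid is unique.

b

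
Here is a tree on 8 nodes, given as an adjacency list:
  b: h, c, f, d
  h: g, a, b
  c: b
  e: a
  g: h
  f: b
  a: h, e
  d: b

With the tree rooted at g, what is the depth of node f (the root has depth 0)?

3

Climbing from f to the root: f → b → h → g. That's 3 steps.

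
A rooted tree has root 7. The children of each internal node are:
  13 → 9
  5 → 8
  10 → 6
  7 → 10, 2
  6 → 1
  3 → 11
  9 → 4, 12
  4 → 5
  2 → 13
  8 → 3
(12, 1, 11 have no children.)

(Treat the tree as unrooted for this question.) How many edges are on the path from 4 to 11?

4

4 – 5 – 8 – 3 – 11: 4 edges.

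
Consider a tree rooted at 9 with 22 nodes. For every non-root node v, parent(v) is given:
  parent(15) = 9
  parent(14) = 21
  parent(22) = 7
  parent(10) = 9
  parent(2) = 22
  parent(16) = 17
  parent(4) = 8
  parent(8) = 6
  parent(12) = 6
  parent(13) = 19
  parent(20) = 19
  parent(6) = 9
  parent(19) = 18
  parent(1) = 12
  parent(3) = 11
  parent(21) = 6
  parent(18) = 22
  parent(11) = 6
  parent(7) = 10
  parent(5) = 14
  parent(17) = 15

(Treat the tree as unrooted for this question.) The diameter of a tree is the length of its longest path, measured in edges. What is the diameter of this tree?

10

A longest path is 13 - 19 - 18 - 22 - 7 - 10 - 9 - 6 - 21 - 14 - 5, with 10 edges.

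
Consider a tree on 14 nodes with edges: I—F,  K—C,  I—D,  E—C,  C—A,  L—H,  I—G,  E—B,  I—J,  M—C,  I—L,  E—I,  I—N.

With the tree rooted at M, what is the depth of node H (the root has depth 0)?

Path from M to H: M–C–E–I–L–H, which has 5 edges.

5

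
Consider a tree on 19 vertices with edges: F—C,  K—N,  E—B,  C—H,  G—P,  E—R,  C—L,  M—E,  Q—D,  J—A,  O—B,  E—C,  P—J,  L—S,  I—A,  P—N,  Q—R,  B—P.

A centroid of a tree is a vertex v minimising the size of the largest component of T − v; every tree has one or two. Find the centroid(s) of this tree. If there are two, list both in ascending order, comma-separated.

E

Delete E: the remaining components have sizes 9, 5, 3, 1. Max 9 ≤ 9, so E is a centroid.
No neighbour of E does as well, so E is the unique centroid.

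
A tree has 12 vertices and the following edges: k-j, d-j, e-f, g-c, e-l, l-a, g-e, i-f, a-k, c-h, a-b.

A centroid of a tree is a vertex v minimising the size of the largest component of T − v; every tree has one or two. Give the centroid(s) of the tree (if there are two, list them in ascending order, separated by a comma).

e, l

Removing e splits the tree into components of sizes 6, 3, 2; the largest is 6 ≤ ⌊12/2⌋ = 6.
l is adjacent to e and is also a centroid (the largest component after removing it is likewise 6).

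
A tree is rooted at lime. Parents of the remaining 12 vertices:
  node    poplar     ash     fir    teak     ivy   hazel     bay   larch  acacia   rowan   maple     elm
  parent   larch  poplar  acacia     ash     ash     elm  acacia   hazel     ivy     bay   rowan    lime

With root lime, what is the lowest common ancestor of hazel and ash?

hazel

Path hazel→root: hazel elm lime; path ash→root: ash poplar larch hazel elm lime.
First common node: hazel.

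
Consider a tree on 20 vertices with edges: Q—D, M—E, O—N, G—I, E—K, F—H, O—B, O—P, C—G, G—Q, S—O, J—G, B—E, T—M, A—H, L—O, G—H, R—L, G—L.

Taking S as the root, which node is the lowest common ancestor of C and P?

O

Ancestors of C (toward the root): C, G, L, O, S.
Ancestors of P: P, O, S.
The deepest node appearing in both lists is O.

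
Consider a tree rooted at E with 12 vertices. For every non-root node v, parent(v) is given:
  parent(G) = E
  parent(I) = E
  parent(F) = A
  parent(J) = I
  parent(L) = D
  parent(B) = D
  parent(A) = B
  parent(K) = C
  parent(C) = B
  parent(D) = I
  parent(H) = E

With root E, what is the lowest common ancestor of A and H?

E

Ancestors of A (toward the root): A, B, D, I, E.
Ancestors of H: H, E.
The deepest node appearing in both lists is E.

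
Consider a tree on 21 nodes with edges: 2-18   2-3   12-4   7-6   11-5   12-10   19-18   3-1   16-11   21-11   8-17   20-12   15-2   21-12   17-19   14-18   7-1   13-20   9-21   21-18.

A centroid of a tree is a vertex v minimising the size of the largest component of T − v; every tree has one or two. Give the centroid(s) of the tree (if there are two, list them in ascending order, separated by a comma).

Removing 18 splits the tree into components of sizes 10, 6, 3, 1; the largest is 10 ≤ ⌊21/2⌋ = 10.
No neighbour of 18 does as well, so 18 is the unique centroid.

18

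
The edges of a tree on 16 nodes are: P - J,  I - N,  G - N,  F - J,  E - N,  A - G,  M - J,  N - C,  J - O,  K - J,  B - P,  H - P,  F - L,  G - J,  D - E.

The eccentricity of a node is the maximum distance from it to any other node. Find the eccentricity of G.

The node farthest from G is H (L, B, D also at distance 3), via G-J-P-H — 3 edges.

3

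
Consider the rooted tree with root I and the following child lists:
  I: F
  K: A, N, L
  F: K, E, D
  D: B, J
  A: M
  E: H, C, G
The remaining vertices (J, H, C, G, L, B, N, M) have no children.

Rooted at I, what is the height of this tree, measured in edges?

A deepest node is M, reached by I-F-K-A-M.
That path has 4 edges, so the height is 4.

4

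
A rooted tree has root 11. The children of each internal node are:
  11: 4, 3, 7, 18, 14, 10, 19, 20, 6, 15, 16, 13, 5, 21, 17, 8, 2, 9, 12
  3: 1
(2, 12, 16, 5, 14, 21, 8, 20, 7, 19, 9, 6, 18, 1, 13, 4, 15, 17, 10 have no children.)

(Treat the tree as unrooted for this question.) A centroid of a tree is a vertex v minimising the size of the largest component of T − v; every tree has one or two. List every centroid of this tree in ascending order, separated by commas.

11

If 11 is removed the pieces have sizes 2, 1, 1, 1, 1, 1, 1, 1, 1, 1, 1, 1, 1, 1, 1, 1, 1, 1, 1, all ≤ ⌊21/2⌋ = 10.
No neighbour of 11 does as well, so 11 is the unique centroid.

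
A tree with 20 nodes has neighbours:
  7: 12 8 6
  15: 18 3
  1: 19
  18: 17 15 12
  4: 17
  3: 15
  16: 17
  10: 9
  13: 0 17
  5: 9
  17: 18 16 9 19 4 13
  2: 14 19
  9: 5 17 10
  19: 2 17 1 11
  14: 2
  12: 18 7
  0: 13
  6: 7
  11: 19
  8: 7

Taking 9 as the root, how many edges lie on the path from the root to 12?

3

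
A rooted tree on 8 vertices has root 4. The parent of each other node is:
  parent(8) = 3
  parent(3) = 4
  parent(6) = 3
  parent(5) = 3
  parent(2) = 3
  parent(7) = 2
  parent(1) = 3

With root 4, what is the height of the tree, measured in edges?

7 sits deepest: 4 → 3 → 2 → 7 — 3 edges from the root.

3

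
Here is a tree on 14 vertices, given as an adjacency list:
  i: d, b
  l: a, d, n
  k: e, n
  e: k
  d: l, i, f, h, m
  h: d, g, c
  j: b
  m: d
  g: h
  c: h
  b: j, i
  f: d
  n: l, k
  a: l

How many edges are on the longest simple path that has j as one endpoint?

Distances from j peak at 7, attained at e.
j–b–i–d–l–n–k–e

7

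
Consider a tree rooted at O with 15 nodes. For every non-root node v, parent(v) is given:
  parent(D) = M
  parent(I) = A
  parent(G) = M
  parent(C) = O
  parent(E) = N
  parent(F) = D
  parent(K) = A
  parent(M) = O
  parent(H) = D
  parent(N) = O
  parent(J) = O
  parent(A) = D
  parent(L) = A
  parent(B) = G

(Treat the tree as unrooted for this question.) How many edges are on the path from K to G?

4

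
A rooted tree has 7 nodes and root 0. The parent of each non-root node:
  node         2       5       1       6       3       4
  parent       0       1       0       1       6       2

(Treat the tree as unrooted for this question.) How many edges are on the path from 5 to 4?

4

Walking from 5: 5 – 1 – 0 – 2 – 4. Length 4.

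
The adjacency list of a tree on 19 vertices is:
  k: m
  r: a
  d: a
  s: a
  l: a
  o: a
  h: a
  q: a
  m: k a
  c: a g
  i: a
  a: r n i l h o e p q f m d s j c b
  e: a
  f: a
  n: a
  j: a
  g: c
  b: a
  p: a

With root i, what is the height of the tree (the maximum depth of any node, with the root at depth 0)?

k sits deepest: i-a-m-k — 3 edges from the root.

3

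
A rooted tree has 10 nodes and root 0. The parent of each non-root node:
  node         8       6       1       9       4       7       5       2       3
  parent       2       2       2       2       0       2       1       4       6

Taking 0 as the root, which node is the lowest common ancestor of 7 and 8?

Path 7→root: 7 2 4 0; path 8→root: 8 2 4 0.
First common node: 2.

2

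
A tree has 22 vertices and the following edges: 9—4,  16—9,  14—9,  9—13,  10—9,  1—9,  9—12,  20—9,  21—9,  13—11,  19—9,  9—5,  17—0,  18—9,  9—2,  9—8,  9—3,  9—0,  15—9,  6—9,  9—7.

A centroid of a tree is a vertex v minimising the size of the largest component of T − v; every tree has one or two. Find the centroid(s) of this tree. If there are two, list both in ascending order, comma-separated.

Delete 9: the remaining components have sizes 2, 2, 1, 1, 1, 1, 1, 1, 1, 1, 1, 1, 1, 1, 1, 1, 1, 1, 1. Max 2 ≤ 11, so 9 is a centroid.
No neighbour of 9 does as well, so 9 is the unique centroid.

9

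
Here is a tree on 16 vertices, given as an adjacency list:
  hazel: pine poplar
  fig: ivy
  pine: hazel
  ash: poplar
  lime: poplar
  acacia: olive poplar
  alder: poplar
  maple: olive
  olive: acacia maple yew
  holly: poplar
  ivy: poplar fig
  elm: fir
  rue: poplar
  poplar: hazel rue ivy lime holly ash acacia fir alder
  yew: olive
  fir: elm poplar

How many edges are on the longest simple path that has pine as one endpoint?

Distances from pine peak at 5, attained at yew (maple also at distance 5).
pine-hazel-poplar-acacia-olive-yew

5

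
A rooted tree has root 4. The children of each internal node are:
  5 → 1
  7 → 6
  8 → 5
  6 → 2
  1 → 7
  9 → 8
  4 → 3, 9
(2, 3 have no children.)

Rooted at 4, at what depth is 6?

4–9–8–5–1–7–6 — 6 edges.

6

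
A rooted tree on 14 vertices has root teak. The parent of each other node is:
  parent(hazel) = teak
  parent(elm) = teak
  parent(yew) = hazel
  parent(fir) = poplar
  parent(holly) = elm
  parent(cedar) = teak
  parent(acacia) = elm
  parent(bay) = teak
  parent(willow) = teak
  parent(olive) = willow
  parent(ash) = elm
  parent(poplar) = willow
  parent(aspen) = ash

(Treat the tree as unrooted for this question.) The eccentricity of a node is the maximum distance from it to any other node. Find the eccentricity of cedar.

A farthest node from cedar is aspen (fir also at distance 4).
The path cedar-teak-elm-ash-aspen has 4 edges.

4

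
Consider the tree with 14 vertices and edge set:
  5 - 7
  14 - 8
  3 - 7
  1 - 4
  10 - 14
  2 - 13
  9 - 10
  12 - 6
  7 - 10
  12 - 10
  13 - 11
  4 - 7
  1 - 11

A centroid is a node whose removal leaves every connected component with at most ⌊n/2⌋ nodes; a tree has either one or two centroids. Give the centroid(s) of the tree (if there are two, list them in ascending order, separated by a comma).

7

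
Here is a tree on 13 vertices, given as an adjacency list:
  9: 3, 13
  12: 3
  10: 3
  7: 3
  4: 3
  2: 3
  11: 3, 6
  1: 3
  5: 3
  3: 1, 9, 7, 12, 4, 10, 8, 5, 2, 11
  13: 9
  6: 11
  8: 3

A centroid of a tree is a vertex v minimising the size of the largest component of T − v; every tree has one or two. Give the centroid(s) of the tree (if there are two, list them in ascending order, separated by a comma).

3

If 3 is removed the pieces have sizes 2, 2, 1, 1, 1, 1, 1, 1, 1, 1, all ≤ ⌊13/2⌋ = 6.
Every other node leaves some component of size > 6, so the centroid is unique.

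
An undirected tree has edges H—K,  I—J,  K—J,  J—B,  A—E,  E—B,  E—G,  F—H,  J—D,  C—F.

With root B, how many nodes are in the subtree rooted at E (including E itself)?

3

Descendants of E (including itself): E, G, A. That's 3.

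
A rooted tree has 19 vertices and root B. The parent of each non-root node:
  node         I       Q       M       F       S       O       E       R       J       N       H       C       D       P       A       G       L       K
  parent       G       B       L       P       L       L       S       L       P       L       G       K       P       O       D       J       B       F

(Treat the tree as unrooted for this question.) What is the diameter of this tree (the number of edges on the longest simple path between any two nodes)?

BFS from I reaches E last, at distance 7; BFS from E confirms no node is farther.
Path: I - G - J - P - O - L - S - E.

7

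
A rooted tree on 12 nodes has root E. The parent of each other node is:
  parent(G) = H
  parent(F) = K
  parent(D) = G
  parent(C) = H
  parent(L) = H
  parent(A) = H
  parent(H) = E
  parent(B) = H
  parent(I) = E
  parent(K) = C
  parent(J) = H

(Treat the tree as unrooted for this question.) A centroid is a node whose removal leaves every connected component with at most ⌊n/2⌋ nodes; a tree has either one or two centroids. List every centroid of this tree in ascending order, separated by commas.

H

Removing H splits the tree into components of sizes 3, 2, 2, 1, 1, 1, 1; the largest is 3 ≤ ⌊12/2⌋ = 6.
Every other node leaves some component of size > 6, so the centroid is unique.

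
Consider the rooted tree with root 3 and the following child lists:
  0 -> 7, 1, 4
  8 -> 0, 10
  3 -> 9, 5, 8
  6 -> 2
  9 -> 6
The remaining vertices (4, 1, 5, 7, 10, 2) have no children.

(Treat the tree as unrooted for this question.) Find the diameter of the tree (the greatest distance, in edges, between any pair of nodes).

A longest path is 2 – 6 – 9 – 3 – 8 – 0 – 7, with 6 edges.

6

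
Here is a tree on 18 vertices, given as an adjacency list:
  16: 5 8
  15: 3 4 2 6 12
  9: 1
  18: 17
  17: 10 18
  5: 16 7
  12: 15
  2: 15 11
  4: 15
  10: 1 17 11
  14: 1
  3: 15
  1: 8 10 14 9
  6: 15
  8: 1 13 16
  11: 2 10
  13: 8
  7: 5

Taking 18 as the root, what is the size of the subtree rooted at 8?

5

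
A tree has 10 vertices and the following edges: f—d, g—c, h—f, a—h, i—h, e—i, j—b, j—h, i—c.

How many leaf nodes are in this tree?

5

The leaves are a, b, d, e, g.
That is 5 leaves.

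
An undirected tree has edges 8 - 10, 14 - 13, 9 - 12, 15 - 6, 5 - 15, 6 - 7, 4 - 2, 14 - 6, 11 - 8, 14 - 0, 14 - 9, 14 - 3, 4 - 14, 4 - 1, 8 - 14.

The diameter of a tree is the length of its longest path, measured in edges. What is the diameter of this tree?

5

BFS from 11 reaches 5 last, at distance 5; BFS from 5 confirms no node is farther.
Path: 11 – 8 – 14 – 6 – 15 – 5.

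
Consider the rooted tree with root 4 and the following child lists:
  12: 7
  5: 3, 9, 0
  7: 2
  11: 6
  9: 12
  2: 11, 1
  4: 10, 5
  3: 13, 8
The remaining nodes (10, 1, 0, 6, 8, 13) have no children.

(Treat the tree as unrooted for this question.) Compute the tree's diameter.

A longest path is 6 – 11 – 2 – 7 – 12 – 9 – 5 – 3 – 8, with 8 edges.

8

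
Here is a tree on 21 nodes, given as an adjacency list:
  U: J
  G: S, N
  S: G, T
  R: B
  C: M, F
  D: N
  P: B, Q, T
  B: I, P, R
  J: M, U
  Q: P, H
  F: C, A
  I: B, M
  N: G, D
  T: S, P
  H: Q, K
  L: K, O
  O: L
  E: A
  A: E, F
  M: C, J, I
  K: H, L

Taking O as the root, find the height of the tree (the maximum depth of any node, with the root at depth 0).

12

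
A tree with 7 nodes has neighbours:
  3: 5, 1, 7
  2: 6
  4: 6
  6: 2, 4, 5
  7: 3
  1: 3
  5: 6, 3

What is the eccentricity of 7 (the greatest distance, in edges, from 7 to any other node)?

The node farthest from 7 is 2 (4 also at distance 4), via 7–3–5–6–2 — 4 edges.

4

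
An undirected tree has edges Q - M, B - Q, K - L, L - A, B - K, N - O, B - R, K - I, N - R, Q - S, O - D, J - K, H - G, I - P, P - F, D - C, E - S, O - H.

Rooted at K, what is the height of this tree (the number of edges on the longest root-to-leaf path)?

6

G sits deepest: K-B-R-N-O-H-G — 6 edges from the root.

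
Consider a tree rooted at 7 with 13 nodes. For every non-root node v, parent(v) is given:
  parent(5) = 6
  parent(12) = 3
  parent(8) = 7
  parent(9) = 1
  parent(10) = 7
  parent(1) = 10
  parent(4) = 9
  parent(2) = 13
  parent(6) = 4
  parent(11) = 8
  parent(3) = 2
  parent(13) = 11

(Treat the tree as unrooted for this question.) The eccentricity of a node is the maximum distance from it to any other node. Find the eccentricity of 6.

11

Distances from 6 peak at 11, attained at 12.
6-4-9-1-10-7-8-11-13-2-3-12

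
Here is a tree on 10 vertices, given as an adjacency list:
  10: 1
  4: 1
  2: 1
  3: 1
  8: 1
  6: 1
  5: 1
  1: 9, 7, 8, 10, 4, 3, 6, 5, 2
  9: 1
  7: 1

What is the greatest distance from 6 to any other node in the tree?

2

Distances from 6 peak at 2, attained at 9 (10, 5, 3, 8, 2, 4, 7 also at distance 2).
6–1–9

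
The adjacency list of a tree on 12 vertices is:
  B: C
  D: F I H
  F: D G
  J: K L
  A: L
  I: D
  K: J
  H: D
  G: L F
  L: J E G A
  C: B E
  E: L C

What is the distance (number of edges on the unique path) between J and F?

Walking from J: J - L - G - F. Length 3.

3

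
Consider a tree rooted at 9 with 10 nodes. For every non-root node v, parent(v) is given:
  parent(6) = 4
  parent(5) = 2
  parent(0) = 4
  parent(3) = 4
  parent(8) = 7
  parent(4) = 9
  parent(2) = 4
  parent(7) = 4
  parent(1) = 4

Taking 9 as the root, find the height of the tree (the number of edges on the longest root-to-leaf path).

3

The longest root-to-leaf path is 9-4-2-5 (3 edges).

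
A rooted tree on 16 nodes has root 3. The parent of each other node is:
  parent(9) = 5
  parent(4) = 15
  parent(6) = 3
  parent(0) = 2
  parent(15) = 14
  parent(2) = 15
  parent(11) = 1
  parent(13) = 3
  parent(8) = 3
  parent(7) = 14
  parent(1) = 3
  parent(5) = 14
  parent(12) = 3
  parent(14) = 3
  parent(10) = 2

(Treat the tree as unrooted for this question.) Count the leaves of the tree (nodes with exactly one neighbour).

10

Degree-1 nodes: 0, 4, 6, 7, 8, 9, 10, 11, 12, 13 — 10 of them.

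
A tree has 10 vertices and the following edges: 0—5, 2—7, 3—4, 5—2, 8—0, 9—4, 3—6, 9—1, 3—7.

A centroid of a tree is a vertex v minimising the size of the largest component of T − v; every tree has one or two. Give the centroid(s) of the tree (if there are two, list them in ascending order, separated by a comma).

3, 7

If 3 is removed the pieces have sizes 5, 3, 1, all ≤ ⌊10/2⌋ = 5.
Its neighbour 7 also leaves a largest component of size 5, so both are centroids.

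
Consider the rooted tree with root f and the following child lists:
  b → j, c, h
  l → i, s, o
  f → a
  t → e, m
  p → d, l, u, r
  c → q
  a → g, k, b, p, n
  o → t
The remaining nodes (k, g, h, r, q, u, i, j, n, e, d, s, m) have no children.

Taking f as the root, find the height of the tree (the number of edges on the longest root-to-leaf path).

A deepest node is m, reached by f – a – p – l – o – t – m.
That path has 6 edges, so the height is 6.

6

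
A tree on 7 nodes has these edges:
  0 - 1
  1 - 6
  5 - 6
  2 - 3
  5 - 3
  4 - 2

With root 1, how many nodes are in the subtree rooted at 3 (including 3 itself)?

Descendants of 3 (including itself): 3, 2, 4. That's 3.

3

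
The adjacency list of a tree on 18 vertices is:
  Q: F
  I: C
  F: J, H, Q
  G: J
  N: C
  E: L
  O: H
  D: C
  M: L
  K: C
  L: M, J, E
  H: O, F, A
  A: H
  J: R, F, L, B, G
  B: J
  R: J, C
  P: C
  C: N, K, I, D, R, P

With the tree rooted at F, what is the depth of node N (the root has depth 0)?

4

F → J → R → C → N — 4 edges.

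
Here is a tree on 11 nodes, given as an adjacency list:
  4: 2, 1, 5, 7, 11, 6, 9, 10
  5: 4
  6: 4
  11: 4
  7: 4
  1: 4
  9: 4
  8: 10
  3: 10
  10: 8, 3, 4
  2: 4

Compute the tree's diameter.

3

BFS from 3 reaches 1 last, at distance 3; BFS from 1 confirms no node is farther.
Path: 3-10-4-1.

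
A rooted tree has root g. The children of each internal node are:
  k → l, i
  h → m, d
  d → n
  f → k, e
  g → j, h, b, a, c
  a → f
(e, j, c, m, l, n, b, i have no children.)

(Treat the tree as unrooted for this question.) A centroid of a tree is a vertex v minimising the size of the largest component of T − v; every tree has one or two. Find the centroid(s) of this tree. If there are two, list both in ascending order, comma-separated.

g

Removing g splits the tree into components of sizes 6, 4, 1, 1, 1; the largest is 6 ≤ ⌊14/2⌋ = 7.
No neighbour of g does as well, so g is the unique centroid.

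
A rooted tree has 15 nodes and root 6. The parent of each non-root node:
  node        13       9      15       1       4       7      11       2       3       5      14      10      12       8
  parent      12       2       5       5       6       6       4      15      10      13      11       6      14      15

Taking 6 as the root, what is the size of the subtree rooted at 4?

4's subtree: {4, 11, 14, 12, 13, 5, 1, 15, 8, 2, 9}, size 11.

11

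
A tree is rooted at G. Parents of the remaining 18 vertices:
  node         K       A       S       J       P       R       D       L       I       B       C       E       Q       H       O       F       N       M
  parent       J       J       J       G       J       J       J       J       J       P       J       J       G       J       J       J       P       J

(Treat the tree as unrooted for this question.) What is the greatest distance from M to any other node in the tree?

Distances from M peak at 3, attained at N (Q, B also at distance 3).
M-J-P-N

3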